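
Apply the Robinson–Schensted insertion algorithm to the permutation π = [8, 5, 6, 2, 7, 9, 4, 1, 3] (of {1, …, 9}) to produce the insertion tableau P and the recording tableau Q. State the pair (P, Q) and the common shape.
P = [1, 3, 7, 9] / [2, 4] / [5, 6] / [8];  Q = [1, 3, 5, 6] / [2, 7] / [4, 9] / [8];  common shape = (4, 2, 2, 1)

Row-insert the values π_1, π_2, … into P one at a time, bumping the leftmost entry strictly greater than the inserted value down to the next row. The recording tableau Q records, in position (i, j), the step at which that cell was added to P.
  Insert 8 (step 1): P = [8];  Q = [1]
  Insert 5 (step 2): P = [5] / [8];  Q = [1] / [2]
  Insert 6 (step 3): P = [5, 6] / [8];  Q = [1, 3] / [2]
  Insert 2 (step 4): P = [2, 6] / [5] / [8];  Q = [1, 3] / [2] / [4]
  Insert 7 (step 5): P = [2, 6, 7] / [5] / [8];  Q = [1, 3, 5] / [2] / [4]
  Insert 9 (step 6): P = [2, 6, 7, 9] / [5] / [8];  Q = [1, 3, 5, 6] / [2] / [4]
  Insert 4 (step 7): P = [2, 4, 7, 9] / [5, 6] / [8];  Q = [1, 3, 5, 6] / [2, 7] / [4]
  Insert 1 (step 8): P = [1, 4, 7, 9] / [2, 6] / [5] / [8];  Q = [1, 3, 5, 6] / [2, 7] / [4] / [8]
  Insert 3 (step 9): P = [1, 3, 7, 9] / [2, 4] / [5, 6] / [8];  Q = [1, 3, 5, 6] / [2, 7] / [4, 9] / [8]
Final shape: (4, 2, 2, 1).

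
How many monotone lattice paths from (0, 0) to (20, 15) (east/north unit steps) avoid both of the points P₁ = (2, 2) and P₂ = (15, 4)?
Number of paths = 1996246182

Inclusion–exclusion. Total paths: C(35, 20) = 3247943160. Through P₁: C(4, 2)·C(31, 18) = 1237518450. Through P₂: C(19, 15)·C(16, 5) = 16930368. Since P₁ is strictly southwest of P₂, a monotone path through both must visit P₁ then P₂; paths through both = C(4, 2)·C(15, 13)·C(16, 5) = 2751840. Avoid both = 3247943160 − 1237518450 − 16930368 + 2751840 = 1996246182.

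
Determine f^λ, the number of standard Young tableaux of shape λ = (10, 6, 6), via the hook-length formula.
# SYT of shape (10, 6, 6) = 19399380

Hook-length formula: f^λ = n! / Π hook(c), product over all cells c of the Young diagram. For λ = (10, 6, 6), n = 22 boxes. Hook lengths by row (left-to-right, top-to-bottom): [12, 11, 10, 9, 8, 7, 4, 3, 2, 1]; [7, 6, 5, 4, 3, 2]; [6, 5, 4, 3, 2, 1]. Product of hooks = 57940033536000. So f^λ = 22! / 57940033536000 = 1124000727777607680000 / 57940033536000 = 19399380.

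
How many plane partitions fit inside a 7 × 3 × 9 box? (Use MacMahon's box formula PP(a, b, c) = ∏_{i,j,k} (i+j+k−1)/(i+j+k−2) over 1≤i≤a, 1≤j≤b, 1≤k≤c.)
PP(7, 3, 9) = 24584605760

Evaluate the triple product over i = 1..7, j = 1..3, k = 1..9. The factors are (2/1) · (3/2) · (4/3) · (5/4) · (6/5) · (7/6) · (8/7) · (9/8) · … (189 factors total). The numerators and denominators telescope so the product is an integer; carrying out the multiplication exactly gives PP(7, 3, 9) = 24584605760.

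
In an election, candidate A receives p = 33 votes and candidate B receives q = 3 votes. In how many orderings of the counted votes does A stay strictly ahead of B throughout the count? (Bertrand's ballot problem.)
Strict-lead orderings = 5950

Total orderings of the 36 votes with 33 for A: C(36, 33) = 7140. By the Bertrand ballot formula (Cycle Lemma / reflection principle), the number of orderings in which A is strictly ahead of B throughout is (p − q)/(p + q) · C(p + q, p) = (33 − 3)/(33 + 3) · 7140 = 5950.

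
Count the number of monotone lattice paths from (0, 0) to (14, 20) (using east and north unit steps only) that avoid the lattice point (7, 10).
Number of paths = 1013750936

Total paths from (0, 0) to (14, 20): C(34, 14) = 1391975640. Paths through (7, 10): (paths (0, 0) → (7, 10)) × (paths (7, 10) → (14, 20)) = C(17, 7) · C(17, 7) = 19448 · 19448 = 378224704. Avoidance count = 1391975640 − 378224704 = 1013750936.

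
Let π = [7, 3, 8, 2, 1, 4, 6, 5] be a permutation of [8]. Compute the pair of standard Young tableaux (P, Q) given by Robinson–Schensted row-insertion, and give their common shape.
P = [1, 4, 5] / [2, 6] / [3, 8] / [7];  Q = [1, 3, 7] / [2, 6] / [4, 8] / [5];  common shape = (3, 2, 2, 1)

Row-insert the values π_1, π_2, … into P one at a time, bumping the leftmost entry strictly greater than the inserted value down to the next row. The recording tableau Q records, in position (i, j), the step at which that cell was added to P.
  Insert 7 (step 1): P = [7];  Q = [1]
  Insert 3 (step 2): P = [3] / [7];  Q = [1] / [2]
  Insert 8 (step 3): P = [3, 8] / [7];  Q = [1, 3] / [2]
  Insert 2 (step 4): P = [2, 8] / [3] / [7];  Q = [1, 3] / [2] / [4]
  Insert 1 (step 5): P = [1, 8] / [2] / [3] / [7];  Q = [1, 3] / [2] / [4] / [5]
  Insert 4 (step 6): P = [1, 4] / [2, 8] / [3] / [7];  Q = [1, 3] / [2, 6] / [4] / [5]
  Insert 6 (step 7): P = [1, 4, 6] / [2, 8] / [3] / [7];  Q = [1, 3, 7] / [2, 6] / [4] / [5]
  Insert 5 (step 8): P = [1, 4, 5] / [2, 6] / [3, 8] / [7];  Q = [1, 3, 7] / [2, 6] / [4, 8] / [5]
Final shape: (3, 2, 2, 1).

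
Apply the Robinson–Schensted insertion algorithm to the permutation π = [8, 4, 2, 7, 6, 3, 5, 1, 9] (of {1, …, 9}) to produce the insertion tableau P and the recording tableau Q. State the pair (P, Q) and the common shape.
P = [1, 3, 5, 9] / [2, 6] / [4] / [7] / [8];  Q = [1, 4, 7, 9] / [2, 5] / [3] / [6] / [8];  common shape = (4, 2, 1, 1, 1)

Row-insert the values π_1, π_2, … into P one at a time, bumping the leftmost entry strictly greater than the inserted value down to the next row. The recording tableau Q records, in position (i, j), the step at which that cell was added to P.
  Insert 8 (step 1): P = [8];  Q = [1]
  Insert 4 (step 2): P = [4] / [8];  Q = [1] / [2]
  Insert 2 (step 3): P = [2] / [4] / [8];  Q = [1] / [2] / [3]
  Insert 7 (step 4): P = [2, 7] / [4] / [8];  Q = [1, 4] / [2] / [3]
  Insert 6 (step 5): P = [2, 6] / [4, 7] / [8];  Q = [1, 4] / [2, 5] / [3]
  Insert 3 (step 6): P = [2, 3] / [4, 6] / [7] / [8];  Q = [1, 4] / [2, 5] / [3] / [6]
  Insert 5 (step 7): P = [2, 3, 5] / [4, 6] / [7] / [8];  Q = [1, 4, 7] / [2, 5] / [3] / [6]
  Insert 1 (step 8): P = [1, 3, 5] / [2, 6] / [4] / [7] / [8];  Q = [1, 4, 7] / [2, 5] / [3] / [6] / [8]
  Insert 9 (step 9): P = [1, 3, 5, 9] / [2, 6] / [4] / [7] / [8];  Q = [1, 4, 7, 9] / [2, 5] / [3] / [6] / [8]
Final shape: (4, 2, 1, 1, 1).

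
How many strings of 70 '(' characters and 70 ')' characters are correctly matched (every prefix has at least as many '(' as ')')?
C_70 = 1321422108420282270489942177190229544600

These balanced parentheses are counted by the Catalan number C_n = (1/(n + 1)) · C(2n, n). For n = 70: C_70 = (1/71) · C(140, 70) = 93820969697840041204785894580506297666600/71 = 1321422108420282270489942177190229544600.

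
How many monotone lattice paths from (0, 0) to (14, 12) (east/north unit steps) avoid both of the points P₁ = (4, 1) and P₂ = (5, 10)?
Number of paths = 7731705

Inclusion–exclusion. Total paths: C(26, 14) = 9657700. Through P₁: C(5, 4)·C(21, 10) = 1763580. Through P₂: C(15, 5)·C(11, 9) = 165165. Since P₁ is strictly southwest of P₂, a monotone path through both must visit P₁ then P₂; paths through both = C(5, 4)·C(10, 1)·C(11, 9) = 2750. Avoid both = 9657700 − 1763580 − 165165 + 2750 = 7731705.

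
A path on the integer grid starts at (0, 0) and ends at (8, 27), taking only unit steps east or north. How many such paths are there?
Number of paths = 23535820

A monotone lattice path from (0, 0) to (8, 27) consists of 8 east steps and 27 north steps in some order, so it is determined by which 8 of the 35 steps are east. The count is C(35, 8) = 23535820.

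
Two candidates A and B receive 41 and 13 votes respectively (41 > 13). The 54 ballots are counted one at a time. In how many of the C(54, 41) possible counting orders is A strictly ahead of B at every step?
Strict-lead orderings = 574609830760

Total orderings of the 54 votes with 41 for A: C(54, 41) = 1108176102180. By the Bertrand ballot formula (Cycle Lemma / reflection principle), the number of orderings in which A is strictly ahead of B throughout is (p − q)/(p + q) · C(p + q, p) = (41 − 13)/(41 + 13) · 1108176102180 = 574609830760.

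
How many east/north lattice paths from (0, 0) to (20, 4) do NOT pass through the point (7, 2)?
Number of paths = 6846

Total paths from (0, 0) to (20, 4): C(24, 20) = 10626. Paths through (7, 2): (paths (0, 0) → (7, 2)) × (paths (7, 2) → (20, 4)) = C(9, 7) · C(15, 13) = 36 · 105 = 3780. Avoidance count = 10626 − 3780 = 6846.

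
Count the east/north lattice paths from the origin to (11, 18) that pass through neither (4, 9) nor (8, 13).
Number of paths = 17825050

Inclusion–exclusion. Total paths: C(29, 11) = 34597290. Through P₁: C(13, 4)·C(16, 7) = 8179600. Through P₂: C(21, 8)·C(8, 3) = 11395440. Since P₁ is strictly southwest of P₂, a monotone path through both must visit P₁ then P₂; paths through both = C(13, 4)·C(8, 4)·C(8, 3) = 2802800. Avoid both = 34597290 − 8179600 − 11395440 + 2802800 = 17825050.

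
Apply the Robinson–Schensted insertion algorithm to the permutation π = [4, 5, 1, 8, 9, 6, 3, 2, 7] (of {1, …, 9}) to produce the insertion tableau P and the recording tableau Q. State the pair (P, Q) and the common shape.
P = [1, 2, 6, 7] / [3, 5, 9] / [4] / [8];  Q = [1, 2, 4, 5] / [3, 6, 9] / [7] / [8];  common shape = (4, 3, 1, 1)

Row-insert the values π_1, π_2, … into P one at a time, bumping the leftmost entry strictly greater than the inserted value down to the next row. The recording tableau Q records, in position (i, j), the step at which that cell was added to P.
  Insert 4 (step 1): P = [4];  Q = [1]
  Insert 5 (step 2): P = [4, 5];  Q = [1, 2]
  Insert 1 (step 3): P = [1, 5] / [4];  Q = [1, 2] / [3]
  Insert 8 (step 4): P = [1, 5, 8] / [4];  Q = [1, 2, 4] / [3]
  Insert 9 (step 5): P = [1, 5, 8, 9] / [4];  Q = [1, 2, 4, 5] / [3]
  Insert 6 (step 6): P = [1, 5, 6, 9] / [4, 8];  Q = [1, 2, 4, 5] / [3, 6]
  Insert 3 (step 7): P = [1, 3, 6, 9] / [4, 5] / [8];  Q = [1, 2, 4, 5] / [3, 6] / [7]
  Insert 2 (step 8): P = [1, 2, 6, 9] / [3, 5] / [4] / [8];  Q = [1, 2, 4, 5] / [3, 6] / [7] / [8]
  Insert 7 (step 9): P = [1, 2, 6, 7] / [3, 5, 9] / [4] / [8];  Q = [1, 2, 4, 5] / [3, 6, 9] / [7] / [8]
Final shape: (4, 3, 1, 1).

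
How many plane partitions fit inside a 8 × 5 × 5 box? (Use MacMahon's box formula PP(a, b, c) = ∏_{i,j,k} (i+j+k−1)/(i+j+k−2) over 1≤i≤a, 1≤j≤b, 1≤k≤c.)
PP(8, 5, 5) = 235234907908

Evaluate the triple product over i = 1..8, j = 1..5, k = 1..5. The factors are (2/1) · (3/2) · (4/3) · (5/4) · (6/5) · (3/2) · (4/3) · (5/4) · … (200 factors total). The numerators and denominators telescope so the product is an integer; carrying out the multiplication exactly gives PP(8, 5, 5) = 235234907908.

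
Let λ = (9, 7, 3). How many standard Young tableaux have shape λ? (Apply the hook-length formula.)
# SYT of shape (9, 7, 3) = 1511640

Hook-length formula: f^λ = n! / Π hook(c), product over all cells c of the Young diagram. For λ = (9, 7, 3), n = 19 boxes. Hook lengths by row (left-to-right, top-to-bottom): [11, 10, 9, 7, 6, 5, 4, 2, 1]; [8, 7, 6, 4, 3, 2, 1]; [3, 2, 1]. Product of hooks = 80472268800. So f^λ = 19! / 80472268800 = 121645100408832000 / 80472268800 = 1511640.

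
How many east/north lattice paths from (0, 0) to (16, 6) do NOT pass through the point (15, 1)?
Number of paths = 74517

Total paths from (0, 0) to (16, 6): C(22, 16) = 74613. Paths through (15, 1): (paths (0, 0) → (15, 1)) × (paths (15, 1) → (16, 6)) = C(16, 15) · C(6, 1) = 16 · 6 = 96. Avoidance count = 74613 − 96 = 74517.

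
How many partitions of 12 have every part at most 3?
p(12, parts ≤ 3) = 19

Partitions of 12 with all parts ≤ 3: 3+3+3+3, 3+3+3+2+1, 3+3+3+1+1+1, 3+3+2+2+2, 3+3+2+2+1+1, 3+3+2+1+1+1+1, 3+3+1+1+1+1+1+1, 3+2+2+2+2+1, 3+2+2+2+1+1+1, 3+2+2+1+1+1+1+1, 3+2+1+1+1+1+1+1+1, 3+1+1+1+1+1+1+1+1+1, 2+2+2+2+2+2, 2+2+2+2+2+1+1, 2+2+2+2+1+1+1+1, 2+2+2+1+1+1+1+1+1, 2+2+1+1+1+1+1+1+1+1, 2+1+1+1+1+1+1+1+1+1+1, 1+1+1+1+1+1+1+1+1+1+1+1. Count = 19.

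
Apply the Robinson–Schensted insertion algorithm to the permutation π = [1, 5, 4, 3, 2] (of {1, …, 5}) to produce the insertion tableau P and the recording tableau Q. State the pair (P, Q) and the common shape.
P = [1, 2] / [3] / [4] / [5];  Q = [1, 2] / [3] / [4] / [5];  common shape = (2, 1, 1, 1)

Row-insert the values π_1, π_2, … into P one at a time, bumping the leftmost entry strictly greater than the inserted value down to the next row. The recording tableau Q records, in position (i, j), the step at which that cell was added to P.
  Insert 1 (step 1): P = [1];  Q = [1]
  Insert 5 (step 2): P = [1, 5];  Q = [1, 2]
  Insert 4 (step 3): P = [1, 4] / [5];  Q = [1, 2] / [3]
  Insert 3 (step 4): P = [1, 3] / [4] / [5];  Q = [1, 2] / [3] / [4]
  Insert 2 (step 5): P = [1, 2] / [3] / [4] / [5];  Q = [1, 2] / [3] / [4] / [5]
Final shape: (2, 1, 1, 1).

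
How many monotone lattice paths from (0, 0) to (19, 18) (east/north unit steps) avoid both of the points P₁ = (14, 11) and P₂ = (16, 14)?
Number of paths = 10612667475

Inclusion–exclusion. Total paths: C(37, 19) = 17672631900. Through P₁: C(25, 14)·C(12, 5) = 3530260800. Through P₂: C(30, 16)·C(7, 3) = 5089793625. Since P₁ is strictly southwest of P₂, a monotone path through both must visit P₁ then P₂; paths through both = C(25, 14)·C(5, 2)·C(7, 3) = 1560090000. Avoid both = 17672631900 − 3530260800 − 5089793625 + 1560090000 = 10612667475.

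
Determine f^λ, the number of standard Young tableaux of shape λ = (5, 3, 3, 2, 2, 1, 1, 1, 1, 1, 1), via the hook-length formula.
# SYT of shape (5, 3, 3, 2, 2, 1, 1, 1, 1, 1, 1) = 77773878

Hook-length formula: f^λ = n! / Π hook(c), product over all cells c of the Young diagram. For λ = (5, 3, 3, 2, 2, 1, 1, 1, 1, 1, 1), n = 21 boxes. Hook lengths by row (left-to-right, top-to-bottom): [15, 8, 5, 2, 1]; [12, 5, 2]; [11, 4, 1]; [9, 2]; [8, 1]; [6]; [5]; [4]; [3]; [2]; [1]. Product of hooks = 656916480000. So f^λ = 21! / 656916480000 = 51090942171709440000 / 656916480000 = 77773878.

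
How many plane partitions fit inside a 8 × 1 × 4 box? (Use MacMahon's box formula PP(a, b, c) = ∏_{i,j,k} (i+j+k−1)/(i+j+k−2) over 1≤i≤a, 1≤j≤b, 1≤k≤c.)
PP(8, 1, 4) = 495

Evaluate the triple product over i = 1..8, j = 1..1, k = 1..4. The factors are (2/1) · (3/2) · (4/3) · (5/4) · (3/2) · (4/3) · (5/4) · (6/5) · … (32 factors total). The numerators and denominators telescope so the product is an integer; carrying out the multiplication exactly gives PP(8, 1, 4) = 495.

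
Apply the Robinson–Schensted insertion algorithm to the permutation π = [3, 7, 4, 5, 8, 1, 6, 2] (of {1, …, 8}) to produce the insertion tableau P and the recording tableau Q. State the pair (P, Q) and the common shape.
P = [1, 2, 5, 6] / [3, 4] / [7, 8];  Q = [1, 2, 4, 5] / [3, 7] / [6, 8];  common shape = (4, 2, 2)

Row-insert the values π_1, π_2, … into P one at a time, bumping the leftmost entry strictly greater than the inserted value down to the next row. The recording tableau Q records, in position (i, j), the step at which that cell was added to P.
  Insert 3 (step 1): P = [3];  Q = [1]
  Insert 7 (step 2): P = [3, 7];  Q = [1, 2]
  Insert 4 (step 3): P = [3, 4] / [7];  Q = [1, 2] / [3]
  Insert 5 (step 4): P = [3, 4, 5] / [7];  Q = [1, 2, 4] / [3]
  Insert 8 (step 5): P = [3, 4, 5, 8] / [7];  Q = [1, 2, 4, 5] / [3]
  Insert 1 (step 6): P = [1, 4, 5, 8] / [3] / [7];  Q = [1, 2, 4, 5] / [3] / [6]
  Insert 6 (step 7): P = [1, 4, 5, 6] / [3, 8] / [7];  Q = [1, 2, 4, 5] / [3, 7] / [6]
  Insert 2 (step 8): P = [1, 2, 5, 6] / [3, 4] / [7, 8];  Q = [1, 2, 4, 5] / [3, 7] / [6, 8]
Final shape: (4, 2, 2).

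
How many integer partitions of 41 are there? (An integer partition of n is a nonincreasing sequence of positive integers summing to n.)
p(41) = 44583

Compute p(n) via the recurrence p(n, m) = p(n, m−1) + p(n−m, m), where p(n, m) counts partitions of n with all parts ≤ m and p(n) = p(n, n). The base cases are p(0, m) = 1 and p(n, 0) = 0 for n > 0. Filling the table yields p(41) = 44583. (Euler's pentagonal recurrence is an alternative.)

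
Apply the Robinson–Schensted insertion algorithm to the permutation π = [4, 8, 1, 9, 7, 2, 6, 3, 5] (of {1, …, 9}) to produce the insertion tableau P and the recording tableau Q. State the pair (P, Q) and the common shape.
P = [1, 2, 3, 5] / [4, 6, 9] / [7] / [8];  Q = [1, 2, 4, 9] / [3, 5, 7] / [6] / [8];  common shape = (4, 3, 1, 1)

Row-insert the values π_1, π_2, … into P one at a time, bumping the leftmost entry strictly greater than the inserted value down to the next row. The recording tableau Q records, in position (i, j), the step at which that cell was added to P.
  Insert 4 (step 1): P = [4];  Q = [1]
  Insert 8 (step 2): P = [4, 8];  Q = [1, 2]
  Insert 1 (step 3): P = [1, 8] / [4];  Q = [1, 2] / [3]
  Insert 9 (step 4): P = [1, 8, 9] / [4];  Q = [1, 2, 4] / [3]
  Insert 7 (step 5): P = [1, 7, 9] / [4, 8];  Q = [1, 2, 4] / [3, 5]
  Insert 2 (step 6): P = [1, 2, 9] / [4, 7] / [8];  Q = [1, 2, 4] / [3, 5] / [6]
  Insert 6 (step 7): P = [1, 2, 6] / [4, 7, 9] / [8];  Q = [1, 2, 4] / [3, 5, 7] / [6]
  Insert 3 (step 8): P = [1, 2, 3] / [4, 6, 9] / [7] / [8];  Q = [1, 2, 4] / [3, 5, 7] / [6] / [8]
  Insert 5 (step 9): P = [1, 2, 3, 5] / [4, 6, 9] / [7] / [8];  Q = [1, 2, 4, 9] / [3, 5, 7] / [6] / [8]
Final shape: (4, 3, 1, 1).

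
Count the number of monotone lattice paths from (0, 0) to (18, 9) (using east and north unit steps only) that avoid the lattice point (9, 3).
Number of paths = 3585725

Total paths from (0, 0) to (18, 9): C(27, 18) = 4686825. Paths through (9, 3): (paths (0, 0) → (9, 3)) × (paths (9, 3) → (18, 9)) = C(12, 9) · C(15, 9) = 220 · 5005 = 1101100. Avoidance count = 4686825 − 1101100 = 3585725.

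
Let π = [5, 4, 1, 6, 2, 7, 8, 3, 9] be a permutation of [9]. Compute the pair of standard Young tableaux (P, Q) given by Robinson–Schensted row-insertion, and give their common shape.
P = [1, 2, 3, 8, 9] / [4, 6, 7] / [5];  Q = [1, 4, 6, 7, 9] / [2, 5, 8] / [3];  common shape = (5, 3, 1)

Row-insert the values π_1, π_2, … into P one at a time, bumping the leftmost entry strictly greater than the inserted value down to the next row. The recording tableau Q records, in position (i, j), the step at which that cell was added to P.
  Insert 5 (step 1): P = [5];  Q = [1]
  Insert 4 (step 2): P = [4] / [5];  Q = [1] / [2]
  Insert 1 (step 3): P = [1] / [4] / [5];  Q = [1] / [2] / [3]
  Insert 6 (step 4): P = [1, 6] / [4] / [5];  Q = [1, 4] / [2] / [3]
  Insert 2 (step 5): P = [1, 2] / [4, 6] / [5];  Q = [1, 4] / [2, 5] / [3]
  Insert 7 (step 6): P = [1, 2, 7] / [4, 6] / [5];  Q = [1, 4, 6] / [2, 5] / [3]
  Insert 8 (step 7): P = [1, 2, 7, 8] / [4, 6] / [5];  Q = [1, 4, 6, 7] / [2, 5] / [3]
  Insert 3 (step 8): P = [1, 2, 3, 8] / [4, 6, 7] / [5];  Q = [1, 4, 6, 7] / [2, 5, 8] / [3]
  Insert 9 (step 9): P = [1, 2, 3, 8, 9] / [4, 6, 7] / [5];  Q = [1, 4, 6, 7, 9] / [2, 5, 8] / [3]
Final shape: (5, 3, 1).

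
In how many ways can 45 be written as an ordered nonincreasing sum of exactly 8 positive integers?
p(45, 8 parts) = 6630

Partitions of n into exactly k parts are in bijection with partitions of n − k into at most k parts (subtract 1 from each part). So p(45, exactly 8) = p(37, parts ≤ 8). Computing via the recurrence p(m, j) = p(m, j−1) + p(m−j, j) gives 6630.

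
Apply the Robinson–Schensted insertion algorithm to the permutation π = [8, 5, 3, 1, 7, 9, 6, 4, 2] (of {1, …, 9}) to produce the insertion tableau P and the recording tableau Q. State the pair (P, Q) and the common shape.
P = [1, 2, 9] / [3, 4] / [5, 6] / [7] / [8];  Q = [1, 5, 6] / [2, 7] / [3, 8] / [4] / [9];  common shape = (3, 2, 2, 1, 1)

Row-insert the values π_1, π_2, … into P one at a time, bumping the leftmost entry strictly greater than the inserted value down to the next row. The recording tableau Q records, in position (i, j), the step at which that cell was added to P.
  Insert 8 (step 1): P = [8];  Q = [1]
  Insert 5 (step 2): P = [5] / [8];  Q = [1] / [2]
  Insert 3 (step 3): P = [3] / [5] / [8];  Q = [1] / [2] / [3]
  Insert 1 (step 4): P = [1] / [3] / [5] / [8];  Q = [1] / [2] / [3] / [4]
  Insert 7 (step 5): P = [1, 7] / [3] / [5] / [8];  Q = [1, 5] / [2] / [3] / [4]
  Insert 9 (step 6): P = [1, 7, 9] / [3] / [5] / [8];  Q = [1, 5, 6] / [2] / [3] / [4]
  Insert 6 (step 7): P = [1, 6, 9] / [3, 7] / [5] / [8];  Q = [1, 5, 6] / [2, 7] / [3] / [4]
  Insert 4 (step 8): P = [1, 4, 9] / [3, 6] / [5, 7] / [8];  Q = [1, 5, 6] / [2, 7] / [3, 8] / [4]
  Insert 2 (step 9): P = [1, 2, 9] / [3, 4] / [5, 6] / [7] / [8];  Q = [1, 5, 6] / [2, 7] / [3, 8] / [4] / [9]
Final shape: (3, 2, 2, 1, 1).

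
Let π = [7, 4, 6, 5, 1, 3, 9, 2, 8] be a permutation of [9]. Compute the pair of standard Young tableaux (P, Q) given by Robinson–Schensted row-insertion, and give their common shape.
P = [1, 2, 8] / [3, 5, 9] / [4] / [6] / [7];  Q = [1, 3, 7] / [2, 6, 9] / [4] / [5] / [8];  common shape = (3, 3, 1, 1, 1)

Row-insert the values π_1, π_2, … into P one at a time, bumping the leftmost entry strictly greater than the inserted value down to the next row. The recording tableau Q records, in position (i, j), the step at which that cell was added to P.
  Insert 7 (step 1): P = [7];  Q = [1]
  Insert 4 (step 2): P = [4] / [7];  Q = [1] / [2]
  Insert 6 (step 3): P = [4, 6] / [7];  Q = [1, 3] / [2]
  Insert 5 (step 4): P = [4, 5] / [6] / [7];  Q = [1, 3] / [2] / [4]
  Insert 1 (step 5): P = [1, 5] / [4] / [6] / [7];  Q = [1, 3] / [2] / [4] / [5]
  Insert 3 (step 6): P = [1, 3] / [4, 5] / [6] / [7];  Q = [1, 3] / [2, 6] / [4] / [5]
  Insert 9 (step 7): P = [1, 3, 9] / [4, 5] / [6] / [7];  Q = [1, 3, 7] / [2, 6] / [4] / [5]
  Insert 2 (step 8): P = [1, 2, 9] / [3, 5] / [4] / [6] / [7];  Q = [1, 3, 7] / [2, 6] / [4] / [5] / [8]
  Insert 8 (step 9): P = [1, 2, 8] / [3, 5, 9] / [4] / [6] / [7];  Q = [1, 3, 7] / [2, 6, 9] / [4] / [5] / [8]
Final shape: (3, 3, 1, 1, 1).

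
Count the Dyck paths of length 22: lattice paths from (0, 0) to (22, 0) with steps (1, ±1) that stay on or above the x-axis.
C_11 = 58786

These Dyck paths are counted by the Catalan number C_n = (1/(n + 1)) · C(2n, n). For n = 11: C_11 = (1/12) · C(22, 11) = 705432/12 = 58786.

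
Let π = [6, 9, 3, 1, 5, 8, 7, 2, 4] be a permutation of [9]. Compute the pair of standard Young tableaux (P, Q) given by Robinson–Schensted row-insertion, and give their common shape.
P = [1, 2, 4] / [3, 5, 7] / [6, 8] / [9];  Q = [1, 2, 6] / [3, 5, 9] / [4, 7] / [8];  common shape = (3, 3, 2, 1)

Row-insert the values π_1, π_2, … into P one at a time, bumping the leftmost entry strictly greater than the inserted value down to the next row. The recording tableau Q records, in position (i, j), the step at which that cell was added to P.
  Insert 6 (step 1): P = [6];  Q = [1]
  Insert 9 (step 2): P = [6, 9];  Q = [1, 2]
  Insert 3 (step 3): P = [3, 9] / [6];  Q = [1, 2] / [3]
  Insert 1 (step 4): P = [1, 9] / [3] / [6];  Q = [1, 2] / [3] / [4]
  Insert 5 (step 5): P = [1, 5] / [3, 9] / [6];  Q = [1, 2] / [3, 5] / [4]
  Insert 8 (step 6): P = [1, 5, 8] / [3, 9] / [6];  Q = [1, 2, 6] / [3, 5] / [4]
  Insert 7 (step 7): P = [1, 5, 7] / [3, 8] / [6, 9];  Q = [1, 2, 6] / [3, 5] / [4, 7]
  Insert 2 (step 8): P = [1, 2, 7] / [3, 5] / [6, 8] / [9];  Q = [1, 2, 6] / [3, 5] / [4, 7] / [8]
  Insert 4 (step 9): P = [1, 2, 4] / [3, 5, 7] / [6, 8] / [9];  Q = [1, 2, 6] / [3, 5, 9] / [4, 7] / [8]
Final shape: (3, 3, 2, 1).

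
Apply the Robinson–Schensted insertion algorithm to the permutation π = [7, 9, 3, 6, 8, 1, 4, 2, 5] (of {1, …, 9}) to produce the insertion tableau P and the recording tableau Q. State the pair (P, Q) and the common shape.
P = [1, 2, 5] / [3, 4, 8] / [6, 9] / [7];  Q = [1, 2, 5] / [3, 4, 9] / [6, 7] / [8];  common shape = (3, 3, 2, 1)

Row-insert the values π_1, π_2, … into P one at a time, bumping the leftmost entry strictly greater than the inserted value down to the next row. The recording tableau Q records, in position (i, j), the step at which that cell was added to P.
  Insert 7 (step 1): P = [7];  Q = [1]
  Insert 9 (step 2): P = [7, 9];  Q = [1, 2]
  Insert 3 (step 3): P = [3, 9] / [7];  Q = [1, 2] / [3]
  Insert 6 (step 4): P = [3, 6] / [7, 9];  Q = [1, 2] / [3, 4]
  Insert 8 (step 5): P = [3, 6, 8] / [7, 9];  Q = [1, 2, 5] / [3, 4]
  Insert 1 (step 6): P = [1, 6, 8] / [3, 9] / [7];  Q = [1, 2, 5] / [3, 4] / [6]
  Insert 4 (step 7): P = [1, 4, 8] / [3, 6] / [7, 9];  Q = [1, 2, 5] / [3, 4] / [6, 7]
  Insert 2 (step 8): P = [1, 2, 8] / [3, 4] / [6, 9] / [7];  Q = [1, 2, 5] / [3, 4] / [6, 7] / [8]
  Insert 5 (step 9): P = [1, 2, 5] / [3, 4, 8] / [6, 9] / [7];  Q = [1, 2, 5] / [3, 4, 9] / [6, 7] / [8]
Final shape: (3, 3, 2, 1).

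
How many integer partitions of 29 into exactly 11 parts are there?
p(29, 11 parts) = 355

Partitions of n into exactly k parts are in bijection with partitions of n − k into at most k parts (subtract 1 from each part). So p(29, exactly 11) = p(18, parts ≤ 11). Computing via the recurrence p(m, j) = p(m, j−1) + p(m−j, j) gives 355.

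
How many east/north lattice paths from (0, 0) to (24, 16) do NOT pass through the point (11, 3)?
Number of paths = 59066283250

Total paths from (0, 0) to (24, 16): C(40, 24) = 62852101650. Paths through (11, 3): (paths (0, 0) → (11, 3)) × (paths (11, 3) → (24, 16)) = C(14, 11) · C(26, 13) = 364 · 10400600 = 3785818400. Avoidance count = 62852101650 − 3785818400 = 59066283250.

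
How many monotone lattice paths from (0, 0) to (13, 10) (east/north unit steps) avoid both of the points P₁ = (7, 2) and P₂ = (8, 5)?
Number of paths = 747922

Inclusion–exclusion. Total paths: C(23, 13) = 1144066. Through P₁: C(9, 7)·C(14, 6) = 108108. Through P₂: C(13, 8)·C(10, 5) = 324324. Since P₁ is strictly southwest of P₂, a monotone path through both must visit P₁ then P₂; paths through both = C(9, 7)·C(4, 1)·C(10, 5) = 36288. Avoid both = 1144066 − 108108 − 324324 + 36288 = 747922.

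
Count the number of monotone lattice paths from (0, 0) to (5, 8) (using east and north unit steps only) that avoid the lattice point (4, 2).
Number of paths = 1182

Total paths from (0, 0) to (5, 8): C(13, 5) = 1287. Paths through (4, 2): (paths (0, 0) → (4, 2)) × (paths (4, 2) → (5, 8)) = C(6, 4) · C(7, 1) = 15 · 7 = 105. Avoidance count = 1287 − 105 = 1182.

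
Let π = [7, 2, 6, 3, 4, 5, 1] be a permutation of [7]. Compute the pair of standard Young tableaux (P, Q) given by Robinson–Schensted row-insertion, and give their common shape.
P = [1, 3, 4, 5] / [2] / [6] / [7];  Q = [1, 3, 5, 6] / [2] / [4] / [7];  common shape = (4, 1, 1, 1)

Row-insert the values π_1, π_2, … into P one at a time, bumping the leftmost entry strictly greater than the inserted value down to the next row. The recording tableau Q records, in position (i, j), the step at which that cell was added to P.
  Insert 7 (step 1): P = [7];  Q = [1]
  Insert 2 (step 2): P = [2] / [7];  Q = [1] / [2]
  Insert 6 (step 3): P = [2, 6] / [7];  Q = [1, 3] / [2]
  Insert 3 (step 4): P = [2, 3] / [6] / [7];  Q = [1, 3] / [2] / [4]
  Insert 4 (step 5): P = [2, 3, 4] / [6] / [7];  Q = [1, 3, 5] / [2] / [4]
  Insert 5 (step 6): P = [2, 3, 4, 5] / [6] / [7];  Q = [1, 3, 5, 6] / [2] / [4]
  Insert 1 (step 7): P = [1, 3, 4, 5] / [2] / [6] / [7];  Q = [1, 3, 5, 6] / [2] / [4] / [7]
Final shape: (4, 1, 1, 1).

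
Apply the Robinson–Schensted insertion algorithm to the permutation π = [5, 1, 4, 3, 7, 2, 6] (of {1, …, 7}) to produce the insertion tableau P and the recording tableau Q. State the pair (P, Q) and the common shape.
P = [1, 2, 6] / [3, 7] / [4] / [5];  Q = [1, 3, 5] / [2, 7] / [4] / [6];  common shape = (3, 2, 1, 1)

Row-insert the values π_1, π_2, … into P one at a time, bumping the leftmost entry strictly greater than the inserted value down to the next row. The recording tableau Q records, in position (i, j), the step at which that cell was added to P.
  Insert 5 (step 1): P = [5];  Q = [1]
  Insert 1 (step 2): P = [1] / [5];  Q = [1] / [2]
  Insert 4 (step 3): P = [1, 4] / [5];  Q = [1, 3] / [2]
  Insert 3 (step 4): P = [1, 3] / [4] / [5];  Q = [1, 3] / [2] / [4]
  Insert 7 (step 5): P = [1, 3, 7] / [4] / [5];  Q = [1, 3, 5] / [2] / [4]
  Insert 2 (step 6): P = [1, 2, 7] / [3] / [4] / [5];  Q = [1, 3, 5] / [2] / [4] / [6]
  Insert 6 (step 7): P = [1, 2, 6] / [3, 7] / [4] / [5];  Q = [1, 3, 5] / [2, 7] / [4] / [6]
Final shape: (3, 2, 1, 1).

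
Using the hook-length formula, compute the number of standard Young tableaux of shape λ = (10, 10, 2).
# SYT of shape (10, 10, 2) = 2645370

Hook-length formula: f^λ = n! / Π hook(c), product over all cells c of the Young diagram. For λ = (10, 10, 2), n = 22 boxes. Hook lengths by row (left-to-right, top-to-bottom): [12, 11, 9, 8, 7, 6, 5, 4, 3, 2]; [11, 10, 8, 7, 6, 5, 4, 3, 2, 1]; [2, 1]. Product of hooks = 424893579264000. So f^λ = 22! / 424893579264000 = 1124000727777607680000 / 424893579264000 = 2645370.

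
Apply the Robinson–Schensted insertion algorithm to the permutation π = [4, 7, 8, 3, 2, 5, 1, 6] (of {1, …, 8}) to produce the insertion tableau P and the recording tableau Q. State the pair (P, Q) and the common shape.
P = [1, 5, 6] / [2, 7, 8] / [3] / [4];  Q = [1, 2, 3] / [4, 6, 8] / [5] / [7];  common shape = (3, 3, 1, 1)

Row-insert the values π_1, π_2, … into P one at a time, bumping the leftmost entry strictly greater than the inserted value down to the next row. The recording tableau Q records, in position (i, j), the step at which that cell was added to P.
  Insert 4 (step 1): P = [4];  Q = [1]
  Insert 7 (step 2): P = [4, 7];  Q = [1, 2]
  Insert 8 (step 3): P = [4, 7, 8];  Q = [1, 2, 3]
  Insert 3 (step 4): P = [3, 7, 8] / [4];  Q = [1, 2, 3] / [4]
  Insert 2 (step 5): P = [2, 7, 8] / [3] / [4];  Q = [1, 2, 3] / [4] / [5]
  Insert 5 (step 6): P = [2, 5, 8] / [3, 7] / [4];  Q = [1, 2, 3] / [4, 6] / [5]
  Insert 1 (step 7): P = [1, 5, 8] / [2, 7] / [3] / [4];  Q = [1, 2, 3] / [4, 6] / [5] / [7]
  Insert 6 (step 8): P = [1, 5, 6] / [2, 7, 8] / [3] / [4];  Q = [1, 2, 3] / [4, 6, 8] / [5] / [7]
Final shape: (3, 3, 1, 1).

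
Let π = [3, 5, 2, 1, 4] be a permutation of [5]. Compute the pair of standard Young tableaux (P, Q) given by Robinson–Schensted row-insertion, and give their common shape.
P = [1, 4] / [2, 5] / [3];  Q = [1, 2] / [3, 5] / [4];  common shape = (2, 2, 1)

Row-insert the values π_1, π_2, … into P one at a time, bumping the leftmost entry strictly greater than the inserted value down to the next row. The recording tableau Q records, in position (i, j), the step at which that cell was added to P.
  Insert 3 (step 1): P = [3];  Q = [1]
  Insert 5 (step 2): P = [3, 5];  Q = [1, 2]
  Insert 2 (step 3): P = [2, 5] / [3];  Q = [1, 2] / [3]
  Insert 1 (step 4): P = [1, 5] / [2] / [3];  Q = [1, 2] / [3] / [4]
  Insert 4 (step 5): P = [1, 4] / [2, 5] / [3];  Q = [1, 2] / [3, 5] / [4]
Final shape: (2, 2, 1).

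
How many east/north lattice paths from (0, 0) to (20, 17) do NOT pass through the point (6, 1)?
Number of paths = 14887409985

Total paths from (0, 0) to (20, 17): C(37, 20) = 15905368710. Paths through (6, 1): (paths (0, 0) → (6, 1)) × (paths (6, 1) → (20, 17)) = C(7, 6) · C(30, 14) = 7 · 145422675 = 1017958725. Avoidance count = 15905368710 − 1017958725 = 14887409985.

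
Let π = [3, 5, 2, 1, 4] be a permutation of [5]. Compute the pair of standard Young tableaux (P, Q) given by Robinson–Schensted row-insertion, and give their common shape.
P = [1, 4] / [2, 5] / [3];  Q = [1, 2] / [3, 5] / [4];  common shape = (2, 2, 1)

Row-insert the values π_1, π_2, … into P one at a time, bumping the leftmost entry strictly greater than the inserted value down to the next row. The recording tableau Q records, in position (i, j), the step at which that cell was added to P.
  Insert 3 (step 1): P = [3];  Q = [1]
  Insert 5 (step 2): P = [3, 5];  Q = [1, 2]
  Insert 2 (step 3): P = [2, 5] / [3];  Q = [1, 2] / [3]
  Insert 1 (step 4): P = [1, 5] / [2] / [3];  Q = [1, 2] / [3] / [4]
  Insert 4 (step 5): P = [1, 4] / [2, 5] / [3];  Q = [1, 2] / [3, 5] / [4]
Final shape: (2, 2, 1).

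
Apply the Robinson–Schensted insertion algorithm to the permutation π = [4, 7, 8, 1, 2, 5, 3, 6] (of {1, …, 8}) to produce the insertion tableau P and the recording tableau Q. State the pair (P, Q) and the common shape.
P = [1, 2, 3, 6] / [4, 5, 8] / [7];  Q = [1, 2, 3, 8] / [4, 5, 6] / [7];  common shape = (4, 3, 1)

Row-insert the values π_1, π_2, … into P one at a time, bumping the leftmost entry strictly greater than the inserted value down to the next row. The recording tableau Q records, in position (i, j), the step at which that cell was added to P.
  Insert 4 (step 1): P = [4];  Q = [1]
  Insert 7 (step 2): P = [4, 7];  Q = [1, 2]
  Insert 8 (step 3): P = [4, 7, 8];  Q = [1, 2, 3]
  Insert 1 (step 4): P = [1, 7, 8] / [4];  Q = [1, 2, 3] / [4]
  Insert 2 (step 5): P = [1, 2, 8] / [4, 7];  Q = [1, 2, 3] / [4, 5]
  Insert 5 (step 6): P = [1, 2, 5] / [4, 7, 8];  Q = [1, 2, 3] / [4, 5, 6]
  Insert 3 (step 7): P = [1, 2, 3] / [4, 5, 8] / [7];  Q = [1, 2, 3] / [4, 5, 6] / [7]
  Insert 6 (step 8): P = [1, 2, 3, 6] / [4, 5, 8] / [7];  Q = [1, 2, 3, 8] / [4, 5, 6] / [7]
Final shape: (4, 3, 1).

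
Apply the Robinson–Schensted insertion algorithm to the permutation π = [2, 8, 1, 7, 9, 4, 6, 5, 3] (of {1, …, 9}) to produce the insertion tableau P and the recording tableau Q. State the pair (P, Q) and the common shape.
P = [1, 3, 5] / [2, 4, 9] / [6] / [7] / [8];  Q = [1, 2, 5] / [3, 4, 7] / [6] / [8] / [9];  common shape = (3, 3, 1, 1, 1)

Row-insert the values π_1, π_2, … into P one at a time, bumping the leftmost entry strictly greater than the inserted value down to the next row. The recording tableau Q records, in position (i, j), the step at which that cell was added to P.
  Insert 2 (step 1): P = [2];  Q = [1]
  Insert 8 (step 2): P = [2, 8];  Q = [1, 2]
  Insert 1 (step 3): P = [1, 8] / [2];  Q = [1, 2] / [3]
  Insert 7 (step 4): P = [1, 7] / [2, 8];  Q = [1, 2] / [3, 4]
  Insert 9 (step 5): P = [1, 7, 9] / [2, 8];  Q = [1, 2, 5] / [3, 4]
  Insert 4 (step 6): P = [1, 4, 9] / [2, 7] / [8];  Q = [1, 2, 5] / [3, 4] / [6]
  Insert 6 (step 7): P = [1, 4, 6] / [2, 7, 9] / [8];  Q = [1, 2, 5] / [3, 4, 7] / [6]
  Insert 5 (step 8): P = [1, 4, 5] / [2, 6, 9] / [7] / [8];  Q = [1, 2, 5] / [3, 4, 7] / [6] / [8]
  Insert 3 (step 9): P = [1, 3, 5] / [2, 4, 9] / [6] / [7] / [8];  Q = [1, 2, 5] / [3, 4, 7] / [6] / [8] / [9]
Final shape: (3, 3, 1, 1, 1).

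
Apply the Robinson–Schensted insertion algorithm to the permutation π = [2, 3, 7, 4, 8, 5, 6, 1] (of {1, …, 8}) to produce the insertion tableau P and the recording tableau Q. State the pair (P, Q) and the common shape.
P = [1, 3, 4, 5, 6] / [2, 8] / [7];  Q = [1, 2, 3, 5, 7] / [4, 6] / [8];  common shape = (5, 2, 1)

Row-insert the values π_1, π_2, … into P one at a time, bumping the leftmost entry strictly greater than the inserted value down to the next row. The recording tableau Q records, in position (i, j), the step at which that cell was added to P.
  Insert 2 (step 1): P = [2];  Q = [1]
  Insert 3 (step 2): P = [2, 3];  Q = [1, 2]
  Insert 7 (step 3): P = [2, 3, 7];  Q = [1, 2, 3]
  Insert 4 (step 4): P = [2, 3, 4] / [7];  Q = [1, 2, 3] / [4]
  Insert 8 (step 5): P = [2, 3, 4, 8] / [7];  Q = [1, 2, 3, 5] / [4]
  Insert 5 (step 6): P = [2, 3, 4, 5] / [7, 8];  Q = [1, 2, 3, 5] / [4, 6]
  Insert 6 (step 7): P = [2, 3, 4, 5, 6] / [7, 8];  Q = [1, 2, 3, 5, 7] / [4, 6]
  Insert 1 (step 8): P = [1, 3, 4, 5, 6] / [2, 8] / [7];  Q = [1, 2, 3, 5, 7] / [4, 6] / [8]
Final shape: (5, 2, 1).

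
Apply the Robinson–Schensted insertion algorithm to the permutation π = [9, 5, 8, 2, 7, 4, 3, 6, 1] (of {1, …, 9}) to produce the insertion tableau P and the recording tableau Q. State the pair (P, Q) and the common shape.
P = [1, 3, 6] / [2, 7] / [4] / [5] / [8] / [9];  Q = [1, 3, 8] / [2, 5] / [4] / [6] / [7] / [9];  common shape = (3, 2, 1, 1, 1, 1)

Row-insert the values π_1, π_2, … into P one at a time, bumping the leftmost entry strictly greater than the inserted value down to the next row. The recording tableau Q records, in position (i, j), the step at which that cell was added to P.
  Insert 9 (step 1): P = [9];  Q = [1]
  Insert 5 (step 2): P = [5] / [9];  Q = [1] / [2]
  Insert 8 (step 3): P = [5, 8] / [9];  Q = [1, 3] / [2]
  Insert 2 (step 4): P = [2, 8] / [5] / [9];  Q = [1, 3] / [2] / [4]
  Insert 7 (step 5): P = [2, 7] / [5, 8] / [9];  Q = [1, 3] / [2, 5] / [4]
  Insert 4 (step 6): P = [2, 4] / [5, 7] / [8] / [9];  Q = [1, 3] / [2, 5] / [4] / [6]
  Insert 3 (step 7): P = [2, 3] / [4, 7] / [5] / [8] / [9];  Q = [1, 3] / [2, 5] / [4] / [6] / [7]
  Insert 6 (step 8): P = [2, 3, 6] / [4, 7] / [5] / [8] / [9];  Q = [1, 3, 8] / [2, 5] / [4] / [6] / [7]
  Insert 1 (step 9): P = [1, 3, 6] / [2, 7] / [4] / [5] / [8] / [9];  Q = [1, 3, 8] / [2, 5] / [4] / [6] / [7] / [9]
Final shape: (3, 2, 1, 1, 1, 1).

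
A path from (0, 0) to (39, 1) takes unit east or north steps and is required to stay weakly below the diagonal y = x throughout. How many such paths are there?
Number of paths = 39

By the reflection principle (André's argument), the number of monotone paths to (39, 1) with n ≤ m that never go above y = x is C(40, 39) − C(40, 40) = 40 − 1 = 39.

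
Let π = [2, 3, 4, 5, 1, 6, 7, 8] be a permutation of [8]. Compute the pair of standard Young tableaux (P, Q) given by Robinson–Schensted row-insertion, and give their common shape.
P = [1, 3, 4, 5, 6, 7, 8] / [2];  Q = [1, 2, 3, 4, 6, 7, 8] / [5];  common shape = (7, 1)

Row-insert the values π_1, π_2, … into P one at a time, bumping the leftmost entry strictly greater than the inserted value down to the next row. The recording tableau Q records, in position (i, j), the step at which that cell was added to P.
  Insert 2 (step 1): P = [2];  Q = [1]
  Insert 3 (step 2): P = [2, 3];  Q = [1, 2]
  Insert 4 (step 3): P = [2, 3, 4];  Q = [1, 2, 3]
  Insert 5 (step 4): P = [2, 3, 4, 5];  Q = [1, 2, 3, 4]
  Insert 1 (step 5): P = [1, 3, 4, 5] / [2];  Q = [1, 2, 3, 4] / [5]
  Insert 6 (step 6): P = [1, 3, 4, 5, 6] / [2];  Q = [1, 2, 3, 4, 6] / [5]
  Insert 7 (step 7): P = [1, 3, 4, 5, 6, 7] / [2];  Q = [1, 2, 3, 4, 6, 7] / [5]
  Insert 8 (step 8): P = [1, 3, 4, 5, 6, 7, 8] / [2];  Q = [1, 2, 3, 4, 6, 7, 8] / [5]
Final shape: (7, 1).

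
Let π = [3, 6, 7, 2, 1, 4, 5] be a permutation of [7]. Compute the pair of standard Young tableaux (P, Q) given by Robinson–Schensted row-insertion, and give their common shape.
P = [1, 4, 5] / [2, 6, 7] / [3];  Q = [1, 2, 3] / [4, 6, 7] / [5];  common shape = (3, 3, 1)

Row-insert the values π_1, π_2, … into P one at a time, bumping the leftmost entry strictly greater than the inserted value down to the next row. The recording tableau Q records, in position (i, j), the step at which that cell was added to P.
  Insert 3 (step 1): P = [3];  Q = [1]
  Insert 6 (step 2): P = [3, 6];  Q = [1, 2]
  Insert 7 (step 3): P = [3, 6, 7];  Q = [1, 2, 3]
  Insert 2 (step 4): P = [2, 6, 7] / [3];  Q = [1, 2, 3] / [4]
  Insert 1 (step 5): P = [1, 6, 7] / [2] / [3];  Q = [1, 2, 3] / [4] / [5]
  Insert 4 (step 6): P = [1, 4, 7] / [2, 6] / [3];  Q = [1, 2, 3] / [4, 6] / [5]
  Insert 5 (step 7): P = [1, 4, 5] / [2, 6, 7] / [3];  Q = [1, 2, 3] / [4, 6, 7] / [5]
Final shape: (3, 3, 1).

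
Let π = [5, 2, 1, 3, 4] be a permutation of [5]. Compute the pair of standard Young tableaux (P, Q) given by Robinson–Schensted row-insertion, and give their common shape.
P = [1, 3, 4] / [2] / [5];  Q = [1, 4, 5] / [2] / [3];  common shape = (3, 1, 1)

Row-insert the values π_1, π_2, … into P one at a time, bumping the leftmost entry strictly greater than the inserted value down to the next row. The recording tableau Q records, in position (i, j), the step at which that cell was added to P.
  Insert 5 (step 1): P = [5];  Q = [1]
  Insert 2 (step 2): P = [2] / [5];  Q = [1] / [2]
  Insert 1 (step 3): P = [1] / [2] / [5];  Q = [1] / [2] / [3]
  Insert 3 (step 4): P = [1, 3] / [2] / [5];  Q = [1, 4] / [2] / [3]
  Insert 4 (step 5): P = [1, 3, 4] / [2] / [5];  Q = [1, 4, 5] / [2] / [3]
Final shape: (3, 1, 1).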